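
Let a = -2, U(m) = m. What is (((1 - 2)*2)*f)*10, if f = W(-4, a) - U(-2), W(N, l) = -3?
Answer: 20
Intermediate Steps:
f = -1 (f = -3 - 1*(-2) = -3 + 2 = -1)
(((1 - 2)*2)*f)*10 = (((1 - 2)*2)*(-1))*10 = (-1*2*(-1))*10 = -2*(-1)*10 = 2*10 = 20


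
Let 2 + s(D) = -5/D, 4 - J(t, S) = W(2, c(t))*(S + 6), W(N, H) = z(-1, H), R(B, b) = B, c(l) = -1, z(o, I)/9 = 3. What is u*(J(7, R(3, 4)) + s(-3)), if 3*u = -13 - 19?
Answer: 22976/9 ≈ 2552.9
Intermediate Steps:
z(o, I) = 27 (z(o, I) = 9*3 = 27)
W(N, H) = 27
J(t, S) = -158 - 27*S (J(t, S) = 4 - 27*(S + 6) = 4 - 27*(6 + S) = 4 - (162 + 27*S) = 4 + (-162 - 27*S) = -158 - 27*S)
u = -32/3 (u = (-13 - 19)/3 = (⅓)*(-32) = -32/3 ≈ -10.667)
s(D) = -2 - 5/D
u*(J(7, R(3, 4)) + s(-3)) = -32*((-158 - 27*3) + (-2 - 5/(-3)))/3 = -32*((-158 - 81) + (-2 - 5*(-⅓)))/3 = -32*(-239 + (-2 + 5/3))/3 = -32*(-239 - ⅓)/3 = -32/3*(-718/3) = 22976/9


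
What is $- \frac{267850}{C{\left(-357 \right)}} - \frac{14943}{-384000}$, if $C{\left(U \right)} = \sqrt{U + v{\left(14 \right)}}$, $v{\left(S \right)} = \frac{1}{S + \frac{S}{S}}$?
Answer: $\frac{4981}{128000} + \frac{133925 i \sqrt{80310}}{2677} \approx 0.038914 + 14177.0 i$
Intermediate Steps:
$v{\left(S \right)} = \frac{1}{1 + S}$ ($v{\left(S \right)} = \frac{1}{S + 1} = \frac{1}{1 + S}$)
$C{\left(U \right)} = \sqrt{\frac{1}{15} + U}$ ($C{\left(U \right)} = \sqrt{U + \frac{1}{1 + 14}} = \sqrt{U + \frac{1}{15}} = \sqrt{\frac{1}{15} + U}$)
$- \frac{267850}{C{\left(-357 \right)}} - \frac{14943}{-384000} = - \frac{267850}{\frac{1}{15} \sqrt{15 + 225 \left(-357\right)}} - \frac{14943}{-384000} = - \frac{267850}{\frac{1}{15} \sqrt{15 - 80325}} - - \frac{4981}{128000} = - \frac{267850}{\frac{1}{15} \sqrt{-80310}} + \frac{4981}{128000} = - \frac{267850}{\frac{1}{15} i \sqrt{80310}} + \frac{4981}{128000} = - 267850 \left(- \frac{i \sqrt{80310}}{5354}\right) + \frac{4981}{128000} = \frac{133925 i \sqrt{80310}}{2677} + \frac{4981}{128000} = \frac{4981}{128000} + \frac{133925 i \sqrt{80310}}{2677}$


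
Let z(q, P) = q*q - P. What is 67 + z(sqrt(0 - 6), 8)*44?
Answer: -549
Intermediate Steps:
z(q, P) = q**2 - P
67 + z(sqrt(0 - 6), 8)*44 = 67 + ((sqrt(0 - 6))**2 - 1*8)*44 = 67 + ((sqrt(-6))**2 - 8)*44 = 67 + ((I*sqrt(6))**2 - 8)*44 = 67 + (-6 - 8)*44 = 67 - 14*44 = 67 - 616 = -549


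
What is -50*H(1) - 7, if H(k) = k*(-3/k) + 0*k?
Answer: 143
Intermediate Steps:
H(k) = -3 (H(k) = -3 + 0 = -3)
-50*H(1) - 7 = -50*(-3) - 7 = 150 - 7 = 143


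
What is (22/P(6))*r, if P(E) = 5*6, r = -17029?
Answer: -187319/15 ≈ -12488.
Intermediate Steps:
P(E) = 30
(22/P(6))*r = (22/30)*(-17029) = (22*(1/30))*(-17029) = (11/15)*(-17029) = -187319/15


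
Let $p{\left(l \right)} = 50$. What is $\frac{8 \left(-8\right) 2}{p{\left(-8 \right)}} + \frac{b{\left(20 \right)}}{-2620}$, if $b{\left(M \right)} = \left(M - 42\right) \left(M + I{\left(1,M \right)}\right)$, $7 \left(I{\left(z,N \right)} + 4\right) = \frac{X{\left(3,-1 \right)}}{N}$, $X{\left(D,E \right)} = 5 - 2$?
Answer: $- \frac{444831}{183400} \approx -2.4255$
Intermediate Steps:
$X{\left(D,E \right)} = 3$ ($X{\left(D,E \right)} = 5 - 2 = 3$)
$I{\left(z,N \right)} = -4 + \frac{3}{7 N}$ ($I{\left(z,N \right)} = -4 + \frac{3 \frac{1}{N}}{7} = -4 + \frac{3}{7 N}$)
$b{\left(M \right)} = \left(-42 + M\right) \left(-4 + M + \frac{3}{7 M}\right)$ ($b{\left(M \right)} = \left(M - 42\right) \left(M - \left(4 - \frac{3}{7 M}\right)\right) = \left(-42 + M\right) \left(-4 + M + \frac{3}{7 M}\right)$)
$\frac{8 \left(-8\right) 2}{p{\left(-8 \right)}} + \frac{b{\left(20 \right)}}{-2620} = \frac{8 \left(-8\right) 2}{50} + \frac{\frac{1179}{7} + 20^{2} - 920 - \frac{18}{20}}{-2620} = \left(-64\right) 2 \cdot \frac{1}{50} + \left(\frac{1179}{7} + 400 - 920 - \frac{9}{10}\right) \left(- \frac{1}{2620}\right) = \left(-128\right) \frac{1}{50} + \left(\frac{1179}{7} + 400 - 920 - \frac{9}{10}\right) \left(- \frac{1}{2620}\right) = - \frac{64}{25} - - \frac{24673}{183400} = - \frac{64}{25} + \frac{24673}{183400} = - \frac{444831}{183400}$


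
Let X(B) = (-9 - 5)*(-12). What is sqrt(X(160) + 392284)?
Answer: 2*sqrt(98113) ≈ 626.46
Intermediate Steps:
X(B) = 168 (X(B) = -14*(-12) = 168)
sqrt(X(160) + 392284) = sqrt(168 + 392284) = sqrt(392452) = 2*sqrt(98113)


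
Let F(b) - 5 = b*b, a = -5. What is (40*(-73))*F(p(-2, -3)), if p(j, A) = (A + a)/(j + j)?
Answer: -26280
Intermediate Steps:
p(j, A) = (-5 + A)/(2*j) (p(j, A) = (A - 5)/(j + j) = (-5 + A)/((2*j)) = (-5 + A)*(1/(2*j)) = (-5 + A)/(2*j))
F(b) = 5 + b² (F(b) = 5 + b*b = 5 + b²)
(40*(-73))*F(p(-2, -3)) = (40*(-73))*(5 + ((½)*(-5 - 3)/(-2))²) = -2920*(5 + ((½)*(-½)*(-8))²) = -2920*(5 + 2²) = -2920*(5 + 4) = -2920*9 = -26280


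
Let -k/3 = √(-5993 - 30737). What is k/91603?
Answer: -3*I*√36730/91603 ≈ -0.0062766*I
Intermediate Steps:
k = -3*I*√36730 (k = -3*√(-5993 - 30737) = -3*I*√36730 ≈ -574.95*I)
k/91603 = -3*I*√36730/91603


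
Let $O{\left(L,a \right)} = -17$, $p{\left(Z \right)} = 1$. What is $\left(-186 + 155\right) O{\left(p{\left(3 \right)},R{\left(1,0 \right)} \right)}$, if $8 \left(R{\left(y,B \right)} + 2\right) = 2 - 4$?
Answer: $527$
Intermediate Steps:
$R{\left(y,B \right)} = - \frac{9}{4}$ ($R{\left(y,B \right)} = -2 + \frac{2 - 4}{8} = -2 + \frac{1}{8} \left(-2\right) = -2 - \frac{1}{4} = - \frac{9}{4}$)
$\left(-186 + 155\right) O{\left(p{\left(3 \right)},R{\left(1,0 \right)} \right)} = \left(-186 + 155\right) \left(-17\right) = \left(-31\right) \left(-17\right) = 527$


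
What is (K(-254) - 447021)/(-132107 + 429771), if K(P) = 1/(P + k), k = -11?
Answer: -59230283/39440480 ≈ -1.5018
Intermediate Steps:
K(P) = 1/(-11 + P) (K(P) = 1/(P - 11) = 1/(-11 + P))
(K(-254) - 447021)/(-132107 + 429771) = (1/(-11 - 254) - 447021)/(-132107 + 429771) = (1/(-265) - 447021)/297664 = (-1/265 - 447021)*(1/297664) = -118460566/265*1/297664 = -59230283/39440480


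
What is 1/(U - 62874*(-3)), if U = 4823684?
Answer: 1/5012306 ≈ 1.9951e-7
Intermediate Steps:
1/(U - 62874*(-3)) = 1/(4823684 - 62874*(-3)) = 1/(4823684 + 188622) = 1/5012306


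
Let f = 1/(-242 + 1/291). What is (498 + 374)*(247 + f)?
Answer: 15167302912/70421 ≈ 2.1538e+5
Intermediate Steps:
f = -291/70421 (f = 1/(-242 + 1/291) = 1/(-70421/291) = -291/70421 ≈ -0.0041323)
(498 + 374)*(247 + f) = (498 + 374)*(247 - 291/70421) = 872*(17393696/70421) = 15167302912/70421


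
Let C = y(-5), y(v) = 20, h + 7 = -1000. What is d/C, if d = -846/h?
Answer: 423/10070 ≈ 0.042006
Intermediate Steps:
h = -1007 (h = -7 - 1000 = -1007)
C = 20
d = 846/1007 (d = -846/(-1007) = -846*(-1/1007) = 846/1007 ≈ 0.84012)
d/C = (846/1007)/20 = (846/1007)*(1/20) = 423/10070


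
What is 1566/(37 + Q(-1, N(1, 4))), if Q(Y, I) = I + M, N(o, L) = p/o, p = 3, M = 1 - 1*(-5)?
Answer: 783/23 ≈ 34.043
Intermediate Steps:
M = 6 (M = 1 + 5 = 6)
N(o, L) = 3/o
Q(Y, I) = 6 + I (Q(Y, I) = I + 6 = 6 + I)
1566/(37 + Q(-1, N(1, 4))) = 1566/(37 + (6 + 3/1)) = 1566/(37 + (6 + 3*1)) = 1566/(37 + (6 + 3)) = 1566/(37 + 9) = 1566/46 = 1566*(1/46) = 783/23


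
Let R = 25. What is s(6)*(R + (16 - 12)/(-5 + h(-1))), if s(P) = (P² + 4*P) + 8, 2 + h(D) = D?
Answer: 1666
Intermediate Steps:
h(D) = -2 + D
s(P) = 8 + P² + 4*P
s(6)*(R + (16 - 12)/(-5 + h(-1))) = (8 + 6² + 4*6)*(25 + (16 - 12)/(-5 + (-2 - 1))) = (8 + 36 + 24)*(25 + 4/(-5 - 3)) = 68*(25 + 4/(-8)) = 68*(25 + 4*(-⅛)) = 68*(25 - ½) = 68*(49/2) = 1666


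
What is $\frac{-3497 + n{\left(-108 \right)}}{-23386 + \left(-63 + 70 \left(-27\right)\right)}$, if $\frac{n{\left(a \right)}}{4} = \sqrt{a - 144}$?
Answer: $\frac{3497}{25339} - \frac{24 i \sqrt{7}}{25339} \approx 0.13801 - 0.0025059 i$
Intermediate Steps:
$n{\left(a \right)} = 4 \sqrt{-144 + a}$ ($n{\left(a \right)} = 4 \sqrt{a - 144} = 4 \sqrt{-144 + a}$)
$\frac{-3497 + n{\left(-108 \right)}}{-23386 + \left(-63 + 70 \left(-27\right)\right)} = \frac{-3497 + 4 \sqrt{-144 - 108}}{-23386 + \left(-63 + 70 \left(-27\right)\right)} = \frac{-3497 + 4 \sqrt{-252}}{-23386 - 1953} = \frac{-3497 + 4 \cdot 6 i \sqrt{7}}{-23386 - 1953} = \frac{-3497 + 24 i \sqrt{7}}{-25339} = \left(-3497 + 24 i \sqrt{7}\right) \left(- \frac{1}{25339}\right) = \frac{3497}{25339} - \frac{24 i \sqrt{7}}{25339}$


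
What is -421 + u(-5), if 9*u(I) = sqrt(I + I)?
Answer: -421 + I*sqrt(10)/9 ≈ -421.0 + 0.35136*I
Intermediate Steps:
u(I) = sqrt(2)*sqrt(I)/9 (u(I) = sqrt(I + I)/9 = sqrt(2*I)/9 = (sqrt(2)*sqrt(I))/9 = sqrt(2)*sqrt(I)/9)
-421 + u(-5) = -421 + sqrt(2)*sqrt(-5)/9 = -421 + sqrt(2)*(I*sqrt(5))/9 = -421 + I*sqrt(10)/9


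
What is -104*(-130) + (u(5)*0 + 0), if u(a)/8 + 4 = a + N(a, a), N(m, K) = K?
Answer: 13520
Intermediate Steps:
u(a) = -32 + 16*a (u(a) = -32 + 8*(a + a) = -32 + 8*(2*a) = -32 + 16*a)
-104*(-130) + (u(5)*0 + 0) = -104*(-130) + ((-32 + 16*5)*0 + 0) = 13520 + ((-32 + 80)*0 + 0) = 13520 + (48*0 + 0) = 13520 + (0 + 0) = 13520 + 0 = 13520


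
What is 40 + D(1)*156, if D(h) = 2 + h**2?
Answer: 508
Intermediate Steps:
40 + D(1)*156 = 40 + (2 + 1**2)*156 = 40 + (2 + 1)*156 = 40 + 3*156 = 40 + 468 = 508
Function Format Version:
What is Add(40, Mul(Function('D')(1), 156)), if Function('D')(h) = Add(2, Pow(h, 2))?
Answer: 508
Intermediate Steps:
Add(40, Mul(Function('D')(1), 156)) = Add(40, Mul(Add(2, Pow(1, 2)), 156)) = Add(40, Mul(Add(2, 1), 156)) = Add(40, Mul(3, 156)) = Add(40, 468) = 508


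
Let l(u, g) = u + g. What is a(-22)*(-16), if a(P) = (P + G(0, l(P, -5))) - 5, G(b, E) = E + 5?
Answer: 784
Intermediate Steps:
l(u, g) = g + u
G(b, E) = 5 + E
a(P) = -5 + 2*P (a(P) = (P + (5 + (-5 + P))) - 5 = (P + P) - 5 = 2*P - 5 = -5 + 2*P)
a(-22)*(-16) = (-5 + 2*(-22))*(-16) = (-5 - 44)*(-16) = -49*(-16) = 784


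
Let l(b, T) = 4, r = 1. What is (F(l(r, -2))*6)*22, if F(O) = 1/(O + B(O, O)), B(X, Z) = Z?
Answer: 33/2 ≈ 16.500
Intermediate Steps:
F(O) = 1/(2*O) (F(O) = 1/(O + O) = 1/(2*O))
(F(l(r, -2))*6)*22 = (((1/2)/4)*6)*22 = (((1/2)*(1/4))*6)*22 = ((1/8)*6)*22 = (3/4)*22 = 33/2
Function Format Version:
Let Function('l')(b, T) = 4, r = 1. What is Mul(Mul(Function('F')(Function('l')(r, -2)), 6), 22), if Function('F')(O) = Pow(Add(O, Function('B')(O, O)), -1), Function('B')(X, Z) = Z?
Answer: Rational(33, 2) ≈ 16.500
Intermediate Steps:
Function('F')(O) = Mul(Rational(1, 2), Pow(O, -1)) (Function('F')(O) = Pow(Add(O, O), -1) = Pow(Mul(2, O), -1) = Mul(Rational(1, 2), Pow(O, -1)))
Mul(Mul(Function('F')(Function('l')(r, -2)), 6), 22) = Mul(Mul(Mul(Rational(1, 2), Pow(4, -1)), 6), 22) = Mul(Mul(Mul(Rational(1, 2), Rational(1, 4)), 6), 22) = Mul(Mul(Rational(1, 8), 6), 22) = Mul(Rational(3, 4), 22) = Rational(33, 2)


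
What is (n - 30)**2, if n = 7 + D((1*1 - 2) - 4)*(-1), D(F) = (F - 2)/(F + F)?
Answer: 56169/100 ≈ 561.69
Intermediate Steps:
D(F) = (-2 + F)/(2*F) (D(F) = (-2 + F)/((2*F)) = (-2 + F)*(1/(2*F)) = (-2 + F)/(2*F))
n = 63/10 (n = 7 + ((-2 + ((1*1 - 2) - 4))/(2*((1*1 - 2) - 4)))*(-1) = 7 + ((-2 + ((1 - 2) - 4))/(2*((1 - 2) - 4)))*(-1) = 7 + ((-2 + (-1 - 4))/(2*(-1 - 4)))*(-1) = 7 + ((1/2)*(-2 - 5)/(-5))*(-1) = 7 + ((1/2)*(-1/5)*(-7))*(-1) = 7 + (7/10)*(-1) = 7 - 7/10 = 63/10 ≈ 6.3000)
(n - 30)**2 = (63/10 - 30)**2 = (-237/10)**2 = 56169/100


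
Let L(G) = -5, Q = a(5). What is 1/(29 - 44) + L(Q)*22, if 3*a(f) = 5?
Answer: -1651/15 ≈ -110.07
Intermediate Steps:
a(f) = 5/3 (a(f) = (⅓)*5 = 5/3)
Q = 5/3 ≈ 1.6667
1/(29 - 44) + L(Q)*22 = 1/(29 - 44) - 5*22 = 1/(-15) - 110 = -1/15 - 110 = -1651/15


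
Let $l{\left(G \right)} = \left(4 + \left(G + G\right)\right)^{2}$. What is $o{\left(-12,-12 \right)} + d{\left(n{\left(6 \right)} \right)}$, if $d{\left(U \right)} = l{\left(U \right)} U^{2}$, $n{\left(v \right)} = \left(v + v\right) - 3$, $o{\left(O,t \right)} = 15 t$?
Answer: $39024$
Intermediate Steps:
$n{\left(v \right)} = -3 + 2 v$ ($n{\left(v \right)} = 2 v - 3 = -3 + 2 v$)
$l{\left(G \right)} = \left(4 + 2 G\right)^{2}$
$d{\left(U \right)} = 4 U^{2} \left(2 + U\right)^{2}$ ($d{\left(U \right)} = 4 \left(2 + U\right)^{2} U^{2} = 4 U^{2} \left(2 + U\right)^{2}$)
$o{\left(-12,-12 \right)} + d{\left(n{\left(6 \right)} \right)} = 15 \left(-12\right) + 4 \left(-3 + 2 \cdot 6\right)^{2} \left(2 + \left(-3 + 2 \cdot 6\right)\right)^{2} = -180 + 4 \left(-3 + 12\right)^{2} \left(2 + \left(-3 + 12\right)\right)^{2} = -180 + 4 \cdot 9^{2} \left(2 + 9\right)^{2} = -180 + 4 \cdot 81 \cdot 11^{2} = -180 + 4 \cdot 81 \cdot 121 = -180 + 39204 = 39024$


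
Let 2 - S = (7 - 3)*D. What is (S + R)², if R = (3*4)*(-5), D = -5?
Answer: 1444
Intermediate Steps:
S = 22 (S = 2 - (7 - 3)*(-5) = 2 - 4*(-5) = 2 - 1*(-20) = 2 + 20 = 22)
R = -60 (R = 12*(-5) = -60)
(S + R)² = (22 - 60)² = (-38)² = 1444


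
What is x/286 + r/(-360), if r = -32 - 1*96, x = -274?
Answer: -3877/6435 ≈ -0.60249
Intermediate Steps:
r = -128 (r = -32 - 96 = -128)
x/286 + r/(-360) = -274/286 - 128/(-360) = -274*1/286 - 128*(-1/360) = -137/143 + 16/45 = -3877/6435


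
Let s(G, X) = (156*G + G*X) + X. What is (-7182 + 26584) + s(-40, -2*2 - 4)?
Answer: 13474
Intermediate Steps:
s(G, X) = X + 156*G + G*X
(-7182 + 26584) + s(-40, -2*2 - 4) = (-7182 + 26584) + ((-2*2 - 4) + 156*(-40) - 40*(-2*2 - 4)) = 19402 + ((-4 - 4) - 6240 - 40*(-4 - 4)) = 19402 + (-8 - 6240 - 40*(-8)) = 19402 + (-8 - 6240 + 320) = 19402 - 5928 = 13474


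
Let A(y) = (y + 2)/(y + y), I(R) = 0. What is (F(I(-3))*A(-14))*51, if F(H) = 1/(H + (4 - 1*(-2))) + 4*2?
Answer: 357/2 ≈ 178.50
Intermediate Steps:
F(H) = 8 + 1/(6 + H) (F(H) = 1/(H + (4 + 2)) + 8 = 1/(H + 6) + 8 = 1/(6 + H) + 8 = 8 + 1/(6 + H))
A(y) = (2 + y)/(2*y) (A(y) = (2 + y)/((2*y)) = (2 + y)*(1/(2*y)) = (2 + y)/(2*y))
(F(I(-3))*A(-14))*51 = (((49 + 8*0)/(6 + 0))*((½)*(2 - 14)/(-14)))*51 = (((49 + 0)/6)*((½)*(-1/14)*(-12)))*51 = (((⅙)*49)*(3/7))*51 = ((49/6)*(3/7))*51 = (7/2)*51 = 357/2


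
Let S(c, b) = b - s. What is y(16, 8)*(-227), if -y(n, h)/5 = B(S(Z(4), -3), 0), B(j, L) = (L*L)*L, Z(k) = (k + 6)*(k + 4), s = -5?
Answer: 0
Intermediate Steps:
Z(k) = (4 + k)*(6 + k) (Z(k) = (6 + k)*(4 + k) = (4 + k)*(6 + k))
S(c, b) = 5 + b (S(c, b) = b - 1*(-5) = b + 5 = 5 + b)
B(j, L) = L³ (B(j, L) = L²*L = L³)
y(n, h) = 0 (y(n, h) = -5*0³ = -5*0 = 0)
y(16, 8)*(-227) = 0*(-227) = 0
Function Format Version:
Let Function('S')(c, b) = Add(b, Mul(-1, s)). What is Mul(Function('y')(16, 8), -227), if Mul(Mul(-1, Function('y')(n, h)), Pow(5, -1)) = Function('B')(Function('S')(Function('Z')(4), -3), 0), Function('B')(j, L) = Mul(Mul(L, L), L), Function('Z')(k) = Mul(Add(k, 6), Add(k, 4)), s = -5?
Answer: 0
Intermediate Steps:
Function('Z')(k) = Mul(Add(4, k), Add(6, k)) (Function('Z')(k) = Mul(Add(6, k), Add(4, k)) = Mul(Add(4, k), Add(6, k)))
Function('S')(c, b) = Add(5, b) (Function('S')(c, b) = Add(b, Mul(-1, -5)) = Add(b, 5) = Add(5, b))
Function('B')(j, L) = Pow(L, 3) (Function('B')(j, L) = Mul(Pow(L, 2), L) = Pow(L, 3))
Function('y')(n, h) = 0 (Function('y')(n, h) = Mul(-5, Pow(0, 3)) = Mul(-5, 0) = 0)
Mul(Function('y')(16, 8), -227) = Mul(0, -227) = 0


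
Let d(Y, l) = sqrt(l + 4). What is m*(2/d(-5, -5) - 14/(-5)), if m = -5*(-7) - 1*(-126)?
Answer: 2254/5 - 322*I ≈ 450.8 - 322.0*I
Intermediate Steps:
d(Y, l) = sqrt(4 + l)
m = 161 (m = 35 + 126 = 161)
m*(2/d(-5, -5) - 14/(-5)) = 161*(2/(sqrt(4 - 5)) - 14/(-5)) = 161*(2/(sqrt(-1)) - 14*(-1/5)) = 161*(2/I + 14/5) = 161*(2*(-I) + 14/5) = 161*(-2*I + 14/5) = 161*(14/5 - 2*I) = 2254/5 - 322*I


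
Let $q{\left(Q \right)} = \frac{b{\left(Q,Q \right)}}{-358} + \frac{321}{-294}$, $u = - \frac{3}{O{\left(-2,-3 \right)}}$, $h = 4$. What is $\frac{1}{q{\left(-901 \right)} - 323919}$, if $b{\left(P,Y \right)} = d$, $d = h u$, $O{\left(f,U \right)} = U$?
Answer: $- \frac{17542}{5682206447} \approx -3.0872 \cdot 10^{-6}$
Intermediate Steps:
$u = 1$ ($u = - \frac{3}{-3} = \left(-3\right) \left(- \frac{1}{3}\right) = 1$)
$d = 4$ ($d = 4 \cdot 1 = 4$)
$b{\left(P,Y \right)} = 4$
$q{\left(Q \right)} = - \frac{19349}{17542}$ ($q{\left(Q \right)} = \frac{4}{-358} + \frac{321}{-294} = 4 \left(- \frac{1}{358}\right) + 321 \left(- \frac{1}{294}\right) = - \frac{2}{179} - \frac{107}{98} = - \frac{19349}{17542}$)
$\frac{1}{q{\left(-901 \right)} - 323919} = \frac{1}{- \frac{19349}{17542} - 323919} = \frac{1}{- \frac{5682206447}{17542}} = - \frac{17542}{5682206447}$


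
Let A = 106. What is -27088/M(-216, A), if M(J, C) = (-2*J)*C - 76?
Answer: -6772/11429 ≈ -0.59253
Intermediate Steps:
M(J, C) = -76 - 2*C*J (M(J, C) = -2*C*J - 76 = -76 - 2*C*J)
-27088/M(-216, A) = -27088/(-76 - 2*106*(-216)) = -27088/(-76 + 45792) = -27088/45716 = -27088*1/45716 = -6772/11429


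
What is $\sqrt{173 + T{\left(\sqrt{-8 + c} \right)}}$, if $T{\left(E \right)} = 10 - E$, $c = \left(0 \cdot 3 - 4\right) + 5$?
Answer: $\sqrt{183 - i \sqrt{7}} \approx 13.528 - 0.09779 i$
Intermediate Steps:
$c = 1$ ($c = \left(0 - 4\right) + 5 = -4 + 5 = 1$)
$\sqrt{173 + T{\left(\sqrt{-8 + c} \right)}} = \sqrt{173 + \left(10 - \sqrt{-8 + 1}\right)} = \sqrt{173 + \left(10 - \sqrt{-7}\right)} = \sqrt{173 + \left(10 - i \sqrt{7}\right)} = \sqrt{183 - i \sqrt{7}}$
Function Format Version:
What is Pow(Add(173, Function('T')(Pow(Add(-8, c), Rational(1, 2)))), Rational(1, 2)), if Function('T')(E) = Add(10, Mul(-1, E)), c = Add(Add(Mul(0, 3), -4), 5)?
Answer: Pow(Add(183, Mul(-1, I, Pow(7, Rational(1, 2)))), Rational(1, 2)) ≈ Add(13.528, Mul(-0.09779, I))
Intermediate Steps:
c = 1 (c = Add(Add(0, -4), 5) = Add(-4, 5) = 1)
Pow(Add(173, Function('T')(Pow(Add(-8, c), Rational(1, 2)))), Rational(1, 2)) = Pow(Add(173, Add(10, Mul(-1, Pow(Add(-8, 1), Rational(1, 2))))), Rational(1, 2)) = Pow(Add(173, Add(10, Mul(-1, Pow(-7, Rational(1, 2))))), Rational(1, 2)) = Pow(Add(173, Add(10, Mul(-1, Mul(I, Pow(7, Rational(1, 2)))))), Rational(1, 2)) = Pow(Add(173, Add(10, Mul(-1, I, Pow(7, Rational(1, 2))))), Rational(1, 2)) = Pow(Add(183, Mul(-1, I, Pow(7, Rational(1, 2)))), Rational(1, 2))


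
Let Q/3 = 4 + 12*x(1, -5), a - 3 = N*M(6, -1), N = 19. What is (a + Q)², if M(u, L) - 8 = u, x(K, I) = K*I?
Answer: 10201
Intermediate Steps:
x(K, I) = I*K
M(u, L) = 8 + u
a = 269 (a = 3 + 19*(8 + 6) = 3 + 19*14 = 3 + 266 = 269)
Q = -168 (Q = 3*(4 + 12*(-5*1)) = 3*(4 + 12*(-5)) = 3*(4 - 60) = 3*(-56) = -168)
(a + Q)² = (269 - 168)² = 101² = 10201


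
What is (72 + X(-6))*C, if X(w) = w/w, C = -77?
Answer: -5621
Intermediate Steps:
X(w) = 1
(72 + X(-6))*C = (72 + 1)*(-77) = 73*(-77) = -5621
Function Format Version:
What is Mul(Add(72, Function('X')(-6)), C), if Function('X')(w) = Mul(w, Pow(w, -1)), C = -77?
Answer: -5621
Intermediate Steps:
Function('X')(w) = 1
Mul(Add(72, Function('X')(-6)), C) = Mul(Add(72, 1), -77) = Mul(73, -77) = -5621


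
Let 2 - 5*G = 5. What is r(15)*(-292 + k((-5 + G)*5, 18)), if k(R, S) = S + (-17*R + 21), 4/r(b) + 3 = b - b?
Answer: -892/3 ≈ -297.33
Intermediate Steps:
G = -⅗ (G = ⅖ - ⅕*5 = ⅖ - 1 = -⅗ ≈ -0.60000)
r(b) = -4/3 (r(b) = 4/(-3 + (b - b)) = 4/(-3 + 0) = 4/(-3) = 4*(-⅓) = -4/3)
k(R, S) = 21 + S - 17*R (k(R, S) = S + (21 - 17*R) = 21 + S - 17*R)
r(15)*(-292 + k((-5 + G)*5, 18)) = -4*(-292 + (21 + 18 - 17*(-5 - ⅗)*5))/3 = -4*(-292 + (21 + 18 - (-476)*5/5))/3 = -4*(-292 + (21 + 18 - 17*(-28)))/3 = -4*(-292 + (21 + 18 + 476))/3 = -4*(-292 + 515)/3 = -4/3*223 = -892/3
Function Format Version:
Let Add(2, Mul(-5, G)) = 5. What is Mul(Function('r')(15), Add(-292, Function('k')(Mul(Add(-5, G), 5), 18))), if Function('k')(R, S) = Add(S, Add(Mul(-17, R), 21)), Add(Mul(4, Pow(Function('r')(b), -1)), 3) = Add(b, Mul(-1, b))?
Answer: Rational(-892, 3) ≈ -297.33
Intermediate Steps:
G = Rational(-3, 5) (G = Add(Rational(2, 5), Mul(Rational(-1, 5), 5)) = Add(Rational(2, 5), -1) = Rational(-3, 5) ≈ -0.60000)
Function('r')(b) = Rational(-4, 3) (Function('r')(b) = Mul(4, Pow(Add(-3, Add(b, Mul(-1, b))), -1)) = Mul(4, Pow(Add(-3, 0), -1)) = Mul(4, Pow(-3, -1)) = Mul(4, Rational(-1, 3)) = Rational(-4, 3))
Function('k')(R, S) = Add(21, S, Mul(-17, R)) (Function('k')(R, S) = Add(S, Add(21, Mul(-17, R))) = Add(21, S, Mul(-17, R)))
Mul(Function('r')(15), Add(-292, Function('k')(Mul(Add(-5, G), 5), 18))) = Mul(Rational(-4, 3), Add(-292, Add(21, 18, Mul(-17, Mul(Add(-5, Rational(-3, 5)), 5))))) = Mul(Rational(-4, 3), Add(-292, Add(21, 18, Mul(-17, Mul(Rational(-28, 5), 5))))) = Mul(Rational(-4, 3), Add(-292, Add(21, 18, Mul(-17, -28)))) = Mul(Rational(-4, 3), Add(-292, Add(21, 18, 476))) = Mul(Rational(-4, 3), Add(-292, 515)) = Mul(Rational(-4, 3), 223) = Rational(-892, 3)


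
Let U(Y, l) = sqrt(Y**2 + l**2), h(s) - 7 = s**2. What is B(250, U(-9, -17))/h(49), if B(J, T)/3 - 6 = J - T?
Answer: 96/301 - 3*sqrt(370)/2408 ≈ 0.29497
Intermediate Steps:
h(s) = 7 + s**2
B(J, T) = 18 - 3*T + 3*J (B(J, T) = 18 + 3*(J - T) = 18 + (-3*T + 3*J) = 18 - 3*T + 3*J)
B(250, U(-9, -17))/h(49) = (18 - 3*sqrt((-9)**2 + (-17)**2) + 3*250)/(7 + 49**2) = (18 - 3*sqrt(81 + 289) + 750)/(7 + 2401) = (18 - 3*sqrt(370) + 750)/2408 = (768 - 3*sqrt(370))*(1/2408) = 96/301 - 3*sqrt(370)/2408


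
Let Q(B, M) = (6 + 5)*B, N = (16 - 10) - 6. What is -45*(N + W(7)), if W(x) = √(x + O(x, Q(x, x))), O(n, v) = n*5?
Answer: -45*√42 ≈ -291.63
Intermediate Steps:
N = 0 (N = 6 - 6 = 0)
Q(B, M) = 11*B
O(n, v) = 5*n
W(x) = √6*√x (W(x) = √(x + 5*x) = √(6*x) = √6*√x)
-45*(N + W(7)) = -45*(0 + √6*√7) = -45*(0 + √42) = -45*√42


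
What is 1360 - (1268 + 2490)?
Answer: -2398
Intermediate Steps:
1360 - (1268 + 2490) = 1360 - 1*3758 = 1360 - 3758 = -2398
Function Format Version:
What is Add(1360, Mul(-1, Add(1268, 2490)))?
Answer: -2398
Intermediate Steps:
Add(1360, Mul(-1, Add(1268, 2490))) = Add(1360, Mul(-1, 3758)) = Add(1360, -3758) = -2398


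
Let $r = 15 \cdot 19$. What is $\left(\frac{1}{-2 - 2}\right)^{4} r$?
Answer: $\frac{285}{256} \approx 1.1133$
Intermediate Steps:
$r = 285$
$\left(\frac{1}{-2 - 2}\right)^{4} r = \left(\frac{1}{-2 - 2}\right)^{4} \cdot 285 = \left(\frac{1}{-4}\right)^{4} \cdot 285 = \left(- \frac{1}{4}\right)^{4} \cdot 285 = \frac{1}{256} \cdot 285 = \frac{285}{256}$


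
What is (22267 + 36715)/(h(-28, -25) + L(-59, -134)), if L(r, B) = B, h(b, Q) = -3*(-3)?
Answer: -58982/125 ≈ -471.86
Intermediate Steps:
h(b, Q) = 9
(22267 + 36715)/(h(-28, -25) + L(-59, -134)) = (22267 + 36715)/(9 - 134) = 58982/(-125) = 58982*(-1/125) = -58982/125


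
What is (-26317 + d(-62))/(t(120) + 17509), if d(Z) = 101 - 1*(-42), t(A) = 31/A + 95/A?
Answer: -523480/350201 ≈ -1.4948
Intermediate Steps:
t(A) = 126/A
d(Z) = 143 (d(Z) = 101 + 42 = 143)
(-26317 + d(-62))/(t(120) + 17509) = (-26317 + 143)/(126/120 + 17509) = -26174/(126*(1/120) + 17509) = -26174/(21/20 + 17509) = -26174/350201/20 = -26174*20/350201 = -523480/350201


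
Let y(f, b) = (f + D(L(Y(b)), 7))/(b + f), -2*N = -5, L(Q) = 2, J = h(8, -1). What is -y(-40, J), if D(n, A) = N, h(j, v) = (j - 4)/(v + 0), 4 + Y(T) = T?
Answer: -75/88 ≈ -0.85227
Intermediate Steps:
Y(T) = -4 + T
h(j, v) = (-4 + j)/v
J = -4 (J = (-4 + 8)/(-1) = -1*4 = -4)
N = 5/2 (N = -½*(-5) = 5/2 ≈ 2.5000)
D(n, A) = 5/2
y(f, b) = (5/2 + f)/(b + f) (y(f, b) = (f + 5/2)/(b + f) = (5/2 + f)/(b + f))
-y(-40, J) = -(5/2 - 40)/(-4 - 40) = -(-75)/((-44)*2) = -(-1)*(-75)/(44*2) = -1*75/88 = -75/88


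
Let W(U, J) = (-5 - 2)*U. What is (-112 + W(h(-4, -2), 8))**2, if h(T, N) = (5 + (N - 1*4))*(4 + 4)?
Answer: 3136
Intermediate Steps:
h(T, N) = 8 + 8*N (h(T, N) = (5 + (N - 4))*8 = (5 + (-4 + N))*8 = (1 + N)*8 = 8 + 8*N)
W(U, J) = -7*U
(-112 + W(h(-4, -2), 8))**2 = (-112 - 7*(8 + 8*(-2)))**2 = (-112 - 7*(8 - 16))**2 = (-112 - 7*(-8))**2 = (-112 + 56)**2 = (-56)**2 = 3136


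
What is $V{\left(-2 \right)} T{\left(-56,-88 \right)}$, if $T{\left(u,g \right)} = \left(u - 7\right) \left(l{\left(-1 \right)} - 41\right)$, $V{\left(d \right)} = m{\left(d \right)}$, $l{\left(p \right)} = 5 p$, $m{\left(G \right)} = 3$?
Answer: $8694$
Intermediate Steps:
$V{\left(d \right)} = 3$
$T{\left(u,g \right)} = 322 - 46 u$ ($T{\left(u,g \right)} = \left(u - 7\right) \left(5 \left(-1\right) - 41\right) = \left(-7 + u\right) \left(-5 - 41\right) = \left(-7 + u\right) \left(-46\right) = 322 - 46 u$)
$V{\left(-2 \right)} T{\left(-56,-88 \right)} = 3 \left(322 - -2576\right) = 3 \left(322 + 2576\right) = 3 \cdot 2898 = 8694$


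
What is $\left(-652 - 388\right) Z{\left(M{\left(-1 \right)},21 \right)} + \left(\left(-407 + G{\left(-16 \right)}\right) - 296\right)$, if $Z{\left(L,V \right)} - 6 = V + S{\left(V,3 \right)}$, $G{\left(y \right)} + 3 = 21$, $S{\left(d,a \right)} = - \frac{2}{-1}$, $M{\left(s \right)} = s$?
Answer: $-30845$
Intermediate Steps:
$S{\left(d,a \right)} = 2$ ($S{\left(d,a \right)} = \left(-2\right) \left(-1\right) = 2$)
$G{\left(y \right)} = 18$ ($G{\left(y \right)} = -3 + 21 = 18$)
$Z{\left(L,V \right)} = 8 + V$ ($Z{\left(L,V \right)} = 6 + \left(V + 2\right) = 6 + \left(2 + V\right) = 8 + V$)
$\left(-652 - 388\right) Z{\left(M{\left(-1 \right)},21 \right)} + \left(\left(-407 + G{\left(-16 \right)}\right) - 296\right) = \left(-652 - 388\right) \left(8 + 21\right) + \left(\left(-407 + 18\right) - 296\right) = \left(-652 - 388\right) 29 - 685 = \left(-1040\right) 29 - 685 = -30160 - 685 = -30845$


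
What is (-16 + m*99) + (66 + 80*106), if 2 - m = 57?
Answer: 3085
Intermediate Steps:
m = -55 (m = 2 - 1*57 = 2 - 57 = -55)
(-16 + m*99) + (66 + 80*106) = (-16 - 55*99) + (66 + 80*106) = (-16 - 5445) + (66 + 8480) = -5461 + 8546 = 3085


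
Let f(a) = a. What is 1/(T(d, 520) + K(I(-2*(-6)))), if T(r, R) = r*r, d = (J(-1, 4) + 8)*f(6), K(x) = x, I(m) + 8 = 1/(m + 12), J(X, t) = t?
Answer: 24/124225 ≈ 0.00019320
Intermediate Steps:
I(m) = -8 + 1/(12 + m) (I(m) = -8 + 1/(m + 12) = -8 + 1/(12 + m))
d = 72 (d = (4 + 8)*6 = 12*6 = 72)
T(r, R) = r²
1/(T(d, 520) + K(I(-2*(-6)))) = 1/(72² + (-95 - (-16)*(-6))/(12 - 2*(-6))) = 1/(5184 + (-95 - 8*12)/(12 + 12)) = 1/(5184 + (-95 - 96)/24) = 1/(5184 + (1/24)*(-191)) = 1/(5184 - 191/24) = 1/(124225/24) = 24/124225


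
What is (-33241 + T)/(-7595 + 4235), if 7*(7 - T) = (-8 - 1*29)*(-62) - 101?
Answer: 78277/7840 ≈ 9.9843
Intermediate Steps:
T = -2144/7 (T = 7 - ((-8 - 1*29)*(-62) - 101)/7 = 7 - ((-8 - 29)*(-62) - 101)/7 = 7 - (-37*(-62) - 101)/7 = 7 - (2294 - 101)/7 = 7 - ⅐*2193 = 7 - 2193/7 = -2144/7 ≈ -306.29)
(-33241 + T)/(-7595 + 4235) = (-33241 - 2144/7)/(-7595 + 4235) = -234831/7/(-3360) = -234831/7*(-1/3360) = 78277/7840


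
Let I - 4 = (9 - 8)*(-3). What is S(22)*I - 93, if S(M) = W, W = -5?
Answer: -98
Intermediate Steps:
I = 1 (I = 4 + (9 - 8)*(-3) = 4 + 1*(-3) = 4 - 3 = 1)
S(M) = -5
S(22)*I - 93 = -5*1 - 93 = -5 - 93 = -98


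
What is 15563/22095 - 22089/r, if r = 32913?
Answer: 895132/26933805 ≈ 0.033235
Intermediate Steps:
15563/22095 - 22089/r = 15563/22095 - 22089/32913 = 15563*(1/22095) - 22089*1/32913 = 15563/22095 - 7363/10971 = 895132/26933805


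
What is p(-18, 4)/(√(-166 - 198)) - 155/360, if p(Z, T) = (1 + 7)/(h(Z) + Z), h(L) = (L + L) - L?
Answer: -31/72 + I*√91/819 ≈ -0.43056 + 0.011648*I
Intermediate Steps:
h(L) = L (h(L) = 2*L - L = L)
p(Z, T) = 4/Z (p(Z, T) = (1 + 7)/(Z + Z) = 8/((2*Z)) = 8*(1/(2*Z)) = 4/Z)
p(-18, 4)/(√(-166 - 198)) - 155/360 = (4/(-18))/(√(-166 - 198)) - 155/360 = (4*(-1/18))/(√(-364)) - 155*1/360 = -2*(-I*√91/182)/9 - 31/72 = -(-1)*I*√91/819 - 31/72 = I*√91/819 - 31/72 = -31/72 + I*√91/819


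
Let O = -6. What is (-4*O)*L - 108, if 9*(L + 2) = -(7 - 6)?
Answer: -476/3 ≈ -158.67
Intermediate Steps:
L = -19/9 (L = -2 + (-(7 - 6))/9 = -2 + (-1*1)/9 = -2 + (1/9)*(-1) = -2 - 1/9 = -19/9 ≈ -2.1111)
(-4*O)*L - 108 = -4*(-6)*(-19/9) - 108 = 24*(-19/9) - 108 = -152/3 - 108 = -476/3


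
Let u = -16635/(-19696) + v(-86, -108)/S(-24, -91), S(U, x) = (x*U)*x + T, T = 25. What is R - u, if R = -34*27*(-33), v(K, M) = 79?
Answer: 118566485596075/3913969424 ≈ 30293.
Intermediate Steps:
S(U, x) = 25 + U*x**2 (S(U, x) = (x*U)*x + 25 = (U*x)*x + 25 = U*x**2 + 25 = 25 + U*x**2)
R = 30294 (R = -918*(-33) = 30294)
u = 3304134581/3913969424 (u = -16635/(-19696) + 79/(25 - 24*(-91)**2) = -16635*(-1/19696) + 79/(25 - 24*8281) = 16635/19696 + 79/(25 - 198744) = 16635/19696 + 79/(-198719) = 16635/19696 + 79*(-1/198719) = 16635/19696 - 79/198719 = 3304134581/3913969424 ≈ 0.84419)
R - u = 30294 - 1*3304134581/3913969424 = 30294 - 3304134581/3913969424 = 118566485596075/3913969424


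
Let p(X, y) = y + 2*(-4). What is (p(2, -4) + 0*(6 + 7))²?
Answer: 144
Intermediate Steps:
p(X, y) = -8 + y (p(X, y) = y - 8 = -8 + y)
(p(2, -4) + 0*(6 + 7))² = ((-8 - 4) + 0*(6 + 7))² = (-12 + 0*13)² = (-12 + 0)² = (-12)² = 144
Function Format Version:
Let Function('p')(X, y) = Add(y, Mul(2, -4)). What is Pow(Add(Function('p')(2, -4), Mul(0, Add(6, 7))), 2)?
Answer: 144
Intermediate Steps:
Function('p')(X, y) = Add(-8, y) (Function('p')(X, y) = Add(y, -8) = Add(-8, y))
Pow(Add(Function('p')(2, -4), Mul(0, Add(6, 7))), 2) = Pow(Add(Add(-8, -4), Mul(0, Add(6, 7))), 2) = Pow(Add(-12, Mul(0, 13)), 2) = Pow(Add(-12, 0), 2) = Pow(-12, 2) = 144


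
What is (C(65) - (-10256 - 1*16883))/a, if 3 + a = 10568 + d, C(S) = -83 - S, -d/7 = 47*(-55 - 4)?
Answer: 8997/9992 ≈ 0.90042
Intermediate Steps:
d = 19411 (d = -329*(-55 - 4) = -329*(-59) = -7*(-2773) = 19411)
a = 29976 (a = -3 + (10568 + 19411) = -3 + 29979 = 29976)
(C(65) - (-10256 - 1*16883))/a = ((-83 - 1*65) - (-10256 - 1*16883))/29976 = ((-83 - 65) - (-10256 - 16883))*(1/29976) = (-148 - 1*(-27139))*(1/29976) = (-148 + 27139)*(1/29976) = 26991*(1/29976) = 8997/9992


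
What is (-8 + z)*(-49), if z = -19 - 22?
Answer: 2401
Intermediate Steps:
z = -41
(-8 + z)*(-49) = (-8 - 41)*(-49) = -49*(-49) = 2401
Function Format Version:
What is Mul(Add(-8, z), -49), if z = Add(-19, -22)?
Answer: 2401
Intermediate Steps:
z = -41
Mul(Add(-8, z), -49) = Mul(Add(-8, -41), -49) = Mul(-49, -49) = 2401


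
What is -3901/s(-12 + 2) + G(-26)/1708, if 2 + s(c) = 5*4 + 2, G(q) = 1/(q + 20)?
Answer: -9994367/51240 ≈ -195.05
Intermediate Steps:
G(q) = 1/(20 + q)
s(c) = 20 (s(c) = -2 + (5*4 + 2) = -2 + (20 + 2) = -2 + 22 = 20)
-3901/s(-12 + 2) + G(-26)/1708 = -3901/20 + 1/((20 - 26)*1708) = -3901*1/20 + (1/1708)/(-6) = -3901/20 - ⅙*1/1708 = -3901/20 - 1/10248 = -9994367/51240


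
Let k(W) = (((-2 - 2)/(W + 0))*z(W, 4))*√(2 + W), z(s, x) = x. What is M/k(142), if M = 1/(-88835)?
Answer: 71/8528160 ≈ 8.3254e-6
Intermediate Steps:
M = -1/88835 ≈ -1.1257e-5
k(W) = -16*√(2 + W)/W (k(W) = (((-2 - 2)/(W + 0))*4)*√(2 + W) = (-4/W*4)*√(2 + W) = (-16/W)*√(2 + W) = -16*√(2 + W)/W)
M/k(142) = -(-71/(8*√(2 + 142)))/88835 = -1/(88835*((-16*1/142*√144))) = -1/(88835*((-16*1/142*12))) = -1/(88835*(-96/71)) = -1/88835*(-71/96) = 71/8528160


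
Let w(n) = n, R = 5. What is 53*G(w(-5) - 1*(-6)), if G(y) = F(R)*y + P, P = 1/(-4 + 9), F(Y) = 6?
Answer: 1643/5 ≈ 328.60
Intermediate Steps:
P = ⅕ (P = 1/5 = ⅕ ≈ 0.20000)
G(y) = ⅕ + 6*y (G(y) = 6*y + ⅕ = ⅕ + 6*y)
53*G(w(-5) - 1*(-6)) = 53*(⅕ + 6*(-5 - 1*(-6))) = 53*(⅕ + 6*(-5 + 6)) = 53*(⅕ + 6*1) = 53*(⅕ + 6) = 53*(31/5) = 1643/5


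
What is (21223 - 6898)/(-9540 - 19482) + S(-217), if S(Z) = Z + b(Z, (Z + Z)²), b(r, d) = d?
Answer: 1820051911/9674 ≈ 1.8814e+5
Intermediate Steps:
S(Z) = Z + 4*Z² (S(Z) = Z + (Z + Z)² = Z + (2*Z)² = Z + 4*Z²)
(21223 - 6898)/(-9540 - 19482) + S(-217) = (21223 - 6898)/(-9540 - 19482) - 217*(1 + 4*(-217)) = 14325/(-29022) - 217*(1 - 868) = 14325*(-1/29022) - 217*(-867) = -4775/9674 + 188139 = 1820051911/9674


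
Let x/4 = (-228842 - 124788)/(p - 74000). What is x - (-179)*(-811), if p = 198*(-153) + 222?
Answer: -1888326706/13009 ≈ -1.4516e+5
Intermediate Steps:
p = -30072 (p = -30294 + 222 = -30072)
x = 176815/13009 (x = 4*((-228842 - 124788)/(-30072 - 74000)) = 4*(-353630/(-104072)) = 4*(-353630*(-1/104072)) = 4*(176815/52036) = 176815/13009 ≈ 13.592)
x - (-179)*(-811) = 176815/13009 - (-179)*(-811) = 176815/13009 - 1*145169 = 176815/13009 - 145169 = -1888326706/13009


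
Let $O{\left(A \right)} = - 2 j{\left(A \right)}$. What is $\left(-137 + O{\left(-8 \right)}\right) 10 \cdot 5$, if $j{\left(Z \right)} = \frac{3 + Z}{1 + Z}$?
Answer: $- \frac{48450}{7} \approx -6921.4$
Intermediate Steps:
$j{\left(Z \right)} = \frac{3 + Z}{1 + Z}$
$O{\left(A \right)} = - \frac{2 \left(3 + A\right)}{1 + A}$ ($O{\left(A \right)} = - 2 \frac{3 + A}{1 + A} = - \frac{2 \left(3 + A\right)}{1 + A}$)
$\left(-137 + O{\left(-8 \right)}\right) 10 \cdot 5 = \left(-137 + \frac{2 \left(-3 - -8\right)}{1 - 8}\right) 10 \cdot 5 = \left(-137 + \frac{2 \left(-3 + 8\right)}{-7}\right) 50 = \left(-137 + 2 \left(- \frac{1}{7}\right) 5\right) 50 = \left(-137 - \frac{10}{7}\right) 50 = \left(- \frac{969}{7}\right) 50 = - \frac{48450}{7}$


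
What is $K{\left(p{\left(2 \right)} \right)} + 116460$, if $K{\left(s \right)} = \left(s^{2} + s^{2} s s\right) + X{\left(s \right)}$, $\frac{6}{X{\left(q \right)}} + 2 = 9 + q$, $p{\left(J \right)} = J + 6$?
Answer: $\frac{603102}{5} \approx 1.2062 \cdot 10^{5}$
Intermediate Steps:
$p{\left(J \right)} = 6 + J$
$X{\left(q \right)} = \frac{6}{7 + q}$ ($X{\left(q \right)} = \frac{6}{-2 + \left(9 + q\right)} = \frac{6}{7 + q}$)
$K{\left(s \right)} = s^{2} + s^{4} + \frac{6}{7 + s}$ ($K{\left(s \right)} = \left(s^{2} + s^{2} s s\right) + \frac{6}{7 + s} = \left(s^{2} + s^{3} s\right) + \frac{6}{7 + s} = \left(s^{2} + s^{4}\right) + \frac{6}{7 + s} = s^{2} + s^{4} + \frac{6}{7 + s}$)
$K{\left(p{\left(2 \right)} \right)} + 116460 = \frac{6 + \left(6 + 2\right)^{2} \left(1 + \left(6 + 2\right)^{2}\right) \left(7 + \left(6 + 2\right)\right)}{7 + \left(6 + 2\right)} + 116460 = \frac{6 + 8^{2} \left(1 + 8^{2}\right) \left(7 + 8\right)}{7 + 8} + 116460 = \frac{6 + 64 \left(1 + 64\right) 15}{15} + 116460 = \frac{6 + 64 \cdot 65 \cdot 15}{15} + 116460 = \frac{6 + 62400}{15} + 116460 = \frac{1}{15} \cdot 62406 + 116460 = \frac{20802}{5} + 116460 = \frac{603102}{5}$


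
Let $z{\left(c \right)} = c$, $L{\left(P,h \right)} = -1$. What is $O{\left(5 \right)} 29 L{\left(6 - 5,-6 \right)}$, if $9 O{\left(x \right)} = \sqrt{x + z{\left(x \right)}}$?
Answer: $- \frac{29 \sqrt{10}}{9} \approx -10.19$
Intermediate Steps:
$O{\left(x \right)} = \frac{\sqrt{2} \sqrt{x}}{9}$ ($O{\left(x \right)} = \frac{\sqrt{x + x}}{9} = \frac{\sqrt{2 x}}{9} = \frac{\sqrt{2} \sqrt{x}}{9}$)
$O{\left(5 \right)} 29 L{\left(6 - 5,-6 \right)} = \frac{\sqrt{2} \sqrt{5}}{9} \cdot 29 \left(-1\right) = \frac{\sqrt{10}}{9} \cdot 29 \left(-1\right) = \frac{29 \sqrt{10}}{9} \left(-1\right) = - \frac{29 \sqrt{10}}{9}$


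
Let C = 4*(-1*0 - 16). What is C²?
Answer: 4096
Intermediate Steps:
C = -64 (C = 4*(0 - 16) = 4*(-16) = -64)
C² = (-64)² = 4096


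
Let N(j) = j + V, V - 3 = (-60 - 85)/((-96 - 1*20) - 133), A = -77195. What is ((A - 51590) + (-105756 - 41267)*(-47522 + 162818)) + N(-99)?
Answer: -4220871879416/249 ≈ -1.6951e+10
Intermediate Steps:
V = 892/249 (V = 3 + (-60 - 85)/((-96 - 1*20) - 133) = 3 - 145/((-96 - 20) - 133) = 3 - 145/(-116 - 133) = 3 - 145/(-249) = 3 - 145*(-1/249) = 3 + 145/249 = 892/249 ≈ 3.5823)
N(j) = 892/249 + j (N(j) = j + 892/249 = 892/249 + j)
((A - 51590) + (-105756 - 41267)*(-47522 + 162818)) + N(-99) = ((-77195 - 51590) + (-105756 - 41267)*(-47522 + 162818)) + (892/249 - 99) = (-128785 - 147023*115296) - 23759/249 = (-128785 - 16951163808) - 23759/249 = -16951292593 - 23759/249 = -4220871879416/249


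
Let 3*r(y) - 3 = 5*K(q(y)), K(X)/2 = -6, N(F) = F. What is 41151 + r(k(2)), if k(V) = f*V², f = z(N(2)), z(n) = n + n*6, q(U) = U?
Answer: 41132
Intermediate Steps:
z(n) = 7*n (z(n) = n + 6*n = 7*n)
K(X) = -12 (K(X) = 2*(-6) = -12)
f = 14 (f = 7*2 = 14)
k(V) = 14*V²
r(y) = -19 (r(y) = 1 + (5*(-12))/3 = 1 + (⅓)*(-60) = 1 - 20 = -19)
41151 + r(k(2)) = 41151 - 19 = 41132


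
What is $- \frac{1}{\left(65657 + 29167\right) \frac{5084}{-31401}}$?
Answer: $\frac{1163}{17855008} \approx 6.5136 \cdot 10^{-5}$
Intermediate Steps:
$- \frac{1}{\left(65657 + 29167\right) \frac{5084}{-31401}} = - \frac{1}{94824 \cdot 5084 \left(- \frac{1}{31401}\right)} = - \frac{1}{94824 \left(- \frac{5084}{31401}\right)} = - \frac{-31401}{94824 \cdot 5084} = \left(-1\right) \left(- \frac{1163}{17855008}\right) = \frac{1163}{17855008}$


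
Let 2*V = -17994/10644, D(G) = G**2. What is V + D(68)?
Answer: 16402953/3548 ≈ 4623.2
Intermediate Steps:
V = -2999/3548 (V = (-17994/10644)/2 = (-17994*1/10644)/2 = (1/2)*(-2999/1774) = -2999/3548 ≈ -0.84526)
V + D(68) = -2999/3548 + 68**2 = -2999/3548 + 4624 = 16402953/3548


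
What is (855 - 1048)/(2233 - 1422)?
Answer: -193/811 ≈ -0.23798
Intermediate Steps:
(855 - 1048)/(2233 - 1422) = -193/811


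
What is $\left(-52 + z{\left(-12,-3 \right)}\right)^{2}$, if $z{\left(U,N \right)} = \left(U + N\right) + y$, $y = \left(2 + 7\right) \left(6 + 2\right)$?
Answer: $25$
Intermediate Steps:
$y = 72$ ($y = 9 \cdot 8 = 72$)
$z{\left(U,N \right)} = 72 + N + U$ ($z{\left(U,N \right)} = \left(U + N\right) + 72 = \left(N + U\right) + 72 = 72 + N + U$)
$\left(-52 + z{\left(-12,-3 \right)}\right)^{2} = \left(-52 - -57\right)^{2} = \left(-52 + 57\right)^{2} = 5^{2} = 25$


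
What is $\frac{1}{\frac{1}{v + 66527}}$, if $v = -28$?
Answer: $66499$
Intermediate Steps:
$\frac{1}{\frac{1}{v + 66527}} = \frac{1}{\frac{1}{-28 + 66527}} = \frac{1}{\frac{1}{66499}} = 66499$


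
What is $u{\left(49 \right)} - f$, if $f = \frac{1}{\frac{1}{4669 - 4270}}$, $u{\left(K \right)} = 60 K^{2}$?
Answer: $143661$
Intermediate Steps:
$f = 399$ ($f = \frac{1}{\frac{1}{399}} = 399$)
$u{\left(49 \right)} - f = 60 \cdot 49^{2} - 399 = 60 \cdot 2401 - 399 = 144060 - 399 = 143661$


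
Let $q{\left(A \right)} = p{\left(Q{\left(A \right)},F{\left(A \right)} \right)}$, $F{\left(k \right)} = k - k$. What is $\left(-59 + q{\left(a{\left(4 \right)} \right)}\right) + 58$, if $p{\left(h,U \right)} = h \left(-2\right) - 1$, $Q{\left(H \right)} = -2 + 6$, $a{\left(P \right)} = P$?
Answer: $-10$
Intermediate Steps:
$F{\left(k \right)} = 0$
$Q{\left(H \right)} = 4$
$p{\left(h,U \right)} = -1 - 2 h$ ($p{\left(h,U \right)} = - 2 h - 1 = -1 - 2 h$)
$q{\left(A \right)} = -9$ ($q{\left(A \right)} = -1 - 8 = -9$)
$\left(-59 + q{\left(a{\left(4 \right)} \right)}\right) + 58 = \left(-59 - 9\right) + 58 = -68 + 58 = -10$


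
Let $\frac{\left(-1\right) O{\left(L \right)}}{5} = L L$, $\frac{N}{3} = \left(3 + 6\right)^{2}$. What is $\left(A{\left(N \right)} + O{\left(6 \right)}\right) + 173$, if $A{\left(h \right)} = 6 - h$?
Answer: $-244$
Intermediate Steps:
$N = 243$ ($N = 3 \left(3 + 6\right)^{2} = 3 \cdot 9^{2} = 3 \cdot 81 = 243$)
$O{\left(L \right)} = - 5 L^{2}$ ($O{\left(L \right)} = - 5 L L = - 5 L^{2}$)
$\left(A{\left(N \right)} + O{\left(6 \right)}\right) + 173 = \left(\left(6 - 243\right) - 5 \cdot 6^{2}\right) + 173 = \left(\left(6 - 243\right) - 180\right) + 173 = \left(-237 - 180\right) + 173 = -417 + 173 = -244$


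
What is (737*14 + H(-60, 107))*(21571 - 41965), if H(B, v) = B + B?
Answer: -207978012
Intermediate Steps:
H(B, v) = 2*B
(737*14 + H(-60, 107))*(21571 - 41965) = (737*14 + 2*(-60))*(21571 - 41965) = (10318 - 120)*(-20394) = 10198*(-20394) = -207978012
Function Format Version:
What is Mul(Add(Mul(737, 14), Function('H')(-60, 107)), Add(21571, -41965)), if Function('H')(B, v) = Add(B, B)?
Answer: -207978012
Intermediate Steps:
Function('H')(B, v) = Mul(2, B)
Mul(Add(Mul(737, 14), Function('H')(-60, 107)), Add(21571, -41965)) = Mul(Add(Mul(737, 14), Mul(2, -60)), Add(21571, -41965)) = Mul(Add(10318, -120), -20394) = Mul(10198, -20394) = -207978012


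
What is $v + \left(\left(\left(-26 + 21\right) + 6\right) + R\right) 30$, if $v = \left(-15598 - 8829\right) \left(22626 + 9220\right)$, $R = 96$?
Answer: $-777899332$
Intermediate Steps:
$v = -777902242$ ($v = \left(-24427\right) 31846 = -777902242$)
$v + \left(\left(\left(-26 + 21\right) + 6\right) + R\right) 30 = -777902242 + \left(\left(\left(-26 + 21\right) + 6\right) + 96\right) 30 = -777902242 + \left(\left(-5 + 6\right) + 96\right) 30 = -777902242 + \left(1 + 96\right) 30 = -777902242 + 97 \cdot 30 = -777902242 + 2910 = -777899332$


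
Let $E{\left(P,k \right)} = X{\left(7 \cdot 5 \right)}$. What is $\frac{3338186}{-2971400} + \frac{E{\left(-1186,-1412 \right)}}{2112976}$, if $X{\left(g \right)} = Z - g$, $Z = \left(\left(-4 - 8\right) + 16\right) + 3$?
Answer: $- \frac{55106172662}{49050756925} \approx -1.1235$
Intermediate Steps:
$Z = 7$ ($Z = \left(-12 + 16\right) + 3 = 4 + 3 = 7$)
$X{\left(g \right)} = 7 - g$
$E{\left(P,k \right)} = -28$ ($E{\left(P,k \right)} = 7 - 7 \cdot 5 = 7 - 35 = -28$)
$\frac{3338186}{-2971400} + \frac{E{\left(-1186,-1412 \right)}}{2112976} = \frac{3338186}{-2971400} - \frac{28}{2112976} = 3338186 \left(- \frac{1}{2971400}\right) - \frac{7}{528244} = - \frac{1669093}{1485700} - \frac{7}{528244} = - \frac{55106172662}{49050756925}$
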